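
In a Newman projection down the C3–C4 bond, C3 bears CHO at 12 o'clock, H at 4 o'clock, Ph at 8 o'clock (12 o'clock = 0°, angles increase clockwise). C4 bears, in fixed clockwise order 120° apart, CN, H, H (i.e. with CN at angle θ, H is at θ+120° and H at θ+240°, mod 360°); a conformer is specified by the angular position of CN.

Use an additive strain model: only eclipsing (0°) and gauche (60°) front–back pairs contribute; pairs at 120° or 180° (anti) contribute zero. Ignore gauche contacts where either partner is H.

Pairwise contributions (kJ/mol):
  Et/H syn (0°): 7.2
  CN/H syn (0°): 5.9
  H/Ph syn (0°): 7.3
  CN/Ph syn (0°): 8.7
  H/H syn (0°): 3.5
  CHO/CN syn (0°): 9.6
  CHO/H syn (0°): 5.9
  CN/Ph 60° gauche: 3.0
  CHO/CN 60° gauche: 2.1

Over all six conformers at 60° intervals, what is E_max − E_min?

18.3 kJ/mol

CN at 0° (eclipsed): CHO(0°)/CN(0°) eclipsed 9.6; H(120°)/H(120°) eclipsed 3.5; Ph(240°)/H(240°) eclipsed 7.3 → 20.4 kJ/mol.
CN at 60° (staggered): CHO(0°)/CN(60°) gauche 2.1 → 2.1 kJ/mol.
CN at 120° (eclipsed): CHO(0°)/H(0°) eclipsed 5.9; H(120°)/CN(120°) eclipsed 5.9; Ph(240°)/H(240°) eclipsed 7.3 → 19.1 kJ/mol.
CN at 180° (staggered): Ph(240°)/CN(180°) gauche 3.0 → 3.0 kJ/mol.
CN at 240° (eclipsed): CHO(0°)/H(0°) eclipsed 5.9; H(120°)/H(120°) eclipsed 3.5; Ph(240°)/CN(240°) eclipsed 8.7 → 18.1 kJ/mol.
CN at 300° (staggered): CHO(0°)/CN(300°) gauche 2.1; Ph(240°)/CN(300°) gauche 3.0 → 5.1 kJ/mol.
Max at 0° (20.4 kJ/mol), min at 60° (2.1 kJ/mol); barrier = 18.3 kJ/mol.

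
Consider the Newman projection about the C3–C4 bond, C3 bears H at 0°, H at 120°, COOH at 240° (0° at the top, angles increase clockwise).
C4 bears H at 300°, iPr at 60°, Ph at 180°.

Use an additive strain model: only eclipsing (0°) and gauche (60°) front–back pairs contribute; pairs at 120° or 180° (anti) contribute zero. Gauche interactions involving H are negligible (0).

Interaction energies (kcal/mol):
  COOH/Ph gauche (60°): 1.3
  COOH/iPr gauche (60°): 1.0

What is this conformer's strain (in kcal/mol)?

This conformer (staggered): COOH(240°)/Ph(180°) gauche 1.3 → 1.3 kcal/mol.

1.3 kcal/mol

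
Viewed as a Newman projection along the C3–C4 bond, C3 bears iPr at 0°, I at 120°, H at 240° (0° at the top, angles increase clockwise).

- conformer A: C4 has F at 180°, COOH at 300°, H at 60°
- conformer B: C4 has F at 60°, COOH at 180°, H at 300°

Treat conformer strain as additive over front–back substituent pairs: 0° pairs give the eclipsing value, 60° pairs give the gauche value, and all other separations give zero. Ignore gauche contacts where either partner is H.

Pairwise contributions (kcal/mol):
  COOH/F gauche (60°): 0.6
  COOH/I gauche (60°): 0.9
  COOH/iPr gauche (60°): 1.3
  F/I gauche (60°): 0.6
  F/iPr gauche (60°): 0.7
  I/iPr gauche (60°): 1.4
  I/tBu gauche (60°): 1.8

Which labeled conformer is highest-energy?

A is staggered. iPr at 0° is gauche with COOH at 300° (1.3); I at 120° is gauche with F at 180° (0.6). Total 1.9 kcal/mol.
B is staggered. iPr at 0° is gauche with F at 60° (0.7); I at 120° is gauche with F at 60° (0.6); I at 120° is gauche with COOH at 180° (0.9). Total 2.2 kcal/mol.
B has the highest total (2.2 kcal/mol).

B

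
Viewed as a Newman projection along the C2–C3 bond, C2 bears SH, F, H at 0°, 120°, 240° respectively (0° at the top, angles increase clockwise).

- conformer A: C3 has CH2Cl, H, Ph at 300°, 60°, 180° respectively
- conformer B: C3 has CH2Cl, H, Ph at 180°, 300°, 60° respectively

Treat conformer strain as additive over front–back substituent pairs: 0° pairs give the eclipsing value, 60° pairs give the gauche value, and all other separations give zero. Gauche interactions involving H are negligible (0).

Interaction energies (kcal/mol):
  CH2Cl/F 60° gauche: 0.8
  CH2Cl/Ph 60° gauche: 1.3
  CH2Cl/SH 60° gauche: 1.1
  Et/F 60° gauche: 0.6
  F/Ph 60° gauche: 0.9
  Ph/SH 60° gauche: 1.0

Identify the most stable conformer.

A (staggered): SH–CH2Cl gauche, F–Ph gauche; 1.1 + 0.9 = 2.0 kcal/mol.
B (staggered): SH–Ph gauche, F–CH2Cl gauche, F–Ph gauche; 1.0 + 0.8 + 0.9 = 2.7 kcal/mol.
A has the lowest total (2.0 kcal/mol).

A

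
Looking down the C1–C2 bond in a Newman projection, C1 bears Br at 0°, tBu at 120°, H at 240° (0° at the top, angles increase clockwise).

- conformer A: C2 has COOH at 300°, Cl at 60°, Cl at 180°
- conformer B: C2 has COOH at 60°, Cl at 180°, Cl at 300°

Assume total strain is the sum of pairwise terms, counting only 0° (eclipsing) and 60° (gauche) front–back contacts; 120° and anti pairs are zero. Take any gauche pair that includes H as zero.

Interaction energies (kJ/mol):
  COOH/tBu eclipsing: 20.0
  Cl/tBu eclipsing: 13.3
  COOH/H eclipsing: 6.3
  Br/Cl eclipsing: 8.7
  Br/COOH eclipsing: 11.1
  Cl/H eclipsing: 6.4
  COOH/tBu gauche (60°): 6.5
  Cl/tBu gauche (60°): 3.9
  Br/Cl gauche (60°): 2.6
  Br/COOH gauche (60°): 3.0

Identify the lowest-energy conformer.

A

A (staggered): Br(0°)/COOH(300°) gauche 3.0; Br(0°)/Cl(60°) gauche 2.6; tBu(120°)/Cl(60°) gauche 3.9; tBu(120°)/Cl(180°) gauche 3.9 → 13.4 kJ/mol.
B (staggered): Br(0°)/COOH(60°) gauche 3.0; Br(0°)/Cl(300°) gauche 2.6; tBu(120°)/COOH(60°) gauche 6.5; tBu(120°)/Cl(180°) gauche 3.9 → 16.0 kJ/mol.
A has the lowest total (13.4 kJ/mol).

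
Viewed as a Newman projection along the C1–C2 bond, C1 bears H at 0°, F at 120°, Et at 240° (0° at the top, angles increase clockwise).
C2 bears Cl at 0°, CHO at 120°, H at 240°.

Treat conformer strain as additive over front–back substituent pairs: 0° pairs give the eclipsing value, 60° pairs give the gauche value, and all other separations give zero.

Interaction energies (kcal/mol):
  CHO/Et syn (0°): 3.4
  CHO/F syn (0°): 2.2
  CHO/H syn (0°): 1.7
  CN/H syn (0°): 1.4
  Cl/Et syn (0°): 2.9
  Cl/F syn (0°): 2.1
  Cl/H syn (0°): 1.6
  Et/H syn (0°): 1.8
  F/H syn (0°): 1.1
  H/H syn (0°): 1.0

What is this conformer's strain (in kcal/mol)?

5.6 kcal/mol

This conformer is eclipsed. H at 0° is eclipsed with Cl at 0° (1.6); F at 120° is eclipsed with CHO at 120° (2.2); Et at 240° is eclipsed with H at 240° (1.8). Total 5.6 kcal/mol.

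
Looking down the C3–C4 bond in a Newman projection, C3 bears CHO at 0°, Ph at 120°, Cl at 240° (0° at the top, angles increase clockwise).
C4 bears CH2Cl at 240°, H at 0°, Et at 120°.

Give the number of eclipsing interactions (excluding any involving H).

Non-H eclipsing pairs: Ph(120°)/Et(120°); Cl(240°)/CH2Cl(240°) — 2 interactions.

2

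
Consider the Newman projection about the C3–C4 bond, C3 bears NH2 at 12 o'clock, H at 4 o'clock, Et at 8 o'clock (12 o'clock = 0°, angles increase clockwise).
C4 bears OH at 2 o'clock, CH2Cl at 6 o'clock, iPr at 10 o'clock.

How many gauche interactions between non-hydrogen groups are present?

4

Non-H gauche pairs: NH2(0°)/OH(60°); NH2(0°)/iPr(300°); Et(240°)/CH2Cl(180°); Et(240°)/iPr(300°) — 4 interactions.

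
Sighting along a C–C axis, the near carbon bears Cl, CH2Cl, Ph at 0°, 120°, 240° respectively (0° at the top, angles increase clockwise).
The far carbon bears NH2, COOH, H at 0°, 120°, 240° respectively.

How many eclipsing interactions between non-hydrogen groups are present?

2

Non-H eclipsing pairs: Cl(0°)/NH2(0°); CH2Cl(120°)/COOH(120°) — 2 interactions.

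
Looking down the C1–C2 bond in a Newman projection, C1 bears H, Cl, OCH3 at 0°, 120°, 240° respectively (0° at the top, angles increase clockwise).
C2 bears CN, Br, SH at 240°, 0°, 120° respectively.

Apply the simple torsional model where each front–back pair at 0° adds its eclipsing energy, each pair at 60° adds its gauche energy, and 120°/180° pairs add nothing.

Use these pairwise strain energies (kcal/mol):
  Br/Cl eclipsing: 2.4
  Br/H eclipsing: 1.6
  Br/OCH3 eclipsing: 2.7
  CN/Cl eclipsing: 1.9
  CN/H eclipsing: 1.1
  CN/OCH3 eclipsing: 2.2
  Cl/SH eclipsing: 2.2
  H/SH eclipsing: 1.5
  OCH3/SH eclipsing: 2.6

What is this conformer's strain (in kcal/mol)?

This conformer is eclipsed. H at 0° is eclipsed with Br at 0° (1.6); Cl at 120° is eclipsed with SH at 120° (2.2); OCH3 at 240° is eclipsed with CN at 240° (2.2). Total 6.0 kcal/mol.

6.0 kcal/mol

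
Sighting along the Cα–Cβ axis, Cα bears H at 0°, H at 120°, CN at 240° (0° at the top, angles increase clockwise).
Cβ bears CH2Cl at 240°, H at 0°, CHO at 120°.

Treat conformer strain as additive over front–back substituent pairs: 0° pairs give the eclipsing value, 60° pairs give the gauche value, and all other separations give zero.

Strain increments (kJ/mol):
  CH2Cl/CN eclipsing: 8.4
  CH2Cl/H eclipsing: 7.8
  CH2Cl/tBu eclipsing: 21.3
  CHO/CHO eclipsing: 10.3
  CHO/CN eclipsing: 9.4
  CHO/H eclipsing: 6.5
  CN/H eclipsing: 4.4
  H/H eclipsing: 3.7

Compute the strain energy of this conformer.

18.6 kJ/mol

This conformer (eclipsed): H(0°)/H(0°) eclipsed 3.7; H(120°)/CHO(120°) eclipsed 6.5; CN(240°)/CH2Cl(240°) eclipsed 8.4 → 18.6 kJ/mol.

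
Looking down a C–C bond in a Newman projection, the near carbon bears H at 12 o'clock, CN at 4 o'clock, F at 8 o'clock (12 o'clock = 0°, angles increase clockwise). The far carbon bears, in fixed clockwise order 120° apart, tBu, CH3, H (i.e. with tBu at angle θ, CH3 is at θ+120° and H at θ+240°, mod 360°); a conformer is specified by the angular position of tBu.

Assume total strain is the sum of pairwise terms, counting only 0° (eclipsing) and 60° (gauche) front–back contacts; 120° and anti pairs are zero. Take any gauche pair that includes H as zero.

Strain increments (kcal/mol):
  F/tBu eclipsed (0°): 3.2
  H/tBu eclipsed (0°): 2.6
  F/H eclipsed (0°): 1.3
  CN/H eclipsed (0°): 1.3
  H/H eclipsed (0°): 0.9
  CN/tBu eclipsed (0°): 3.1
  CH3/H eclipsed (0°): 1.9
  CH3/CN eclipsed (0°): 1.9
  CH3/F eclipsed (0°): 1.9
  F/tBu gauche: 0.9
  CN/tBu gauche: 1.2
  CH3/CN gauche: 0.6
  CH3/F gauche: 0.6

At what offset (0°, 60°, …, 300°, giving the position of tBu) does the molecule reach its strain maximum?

tBu at 0° (eclipsed): H(0°)/tBu(0°) eclipsed 2.6; CN(120°)/CH3(120°) eclipsed 1.9; F(240°)/H(240°) eclipsed 1.3 → 5.8 kcal/mol.
tBu at 60° (staggered): CN(120°)/tBu(60°) gauche 1.2; CN(120°)/CH3(180°) gauche 0.6; F(240°)/CH3(180°) gauche 0.6 → 2.4 kcal/mol.
tBu at 120° (eclipsed): H(0°)/H(0°) eclipsed 0.9; CN(120°)/tBu(120°) eclipsed 3.1; F(240°)/CH3(240°) eclipsed 1.9 → 5.9 kcal/mol.
tBu at 180° (staggered): CN(120°)/tBu(180°) gauche 1.2; F(240°)/tBu(180°) gauche 0.9; F(240°)/CH3(300°) gauche 0.6 → 2.7 kcal/mol.
tBu at 240° (eclipsed): H(0°)/CH3(0°) eclipsed 1.9; CN(120°)/H(120°) eclipsed 1.3; F(240°)/tBu(240°) eclipsed 3.2 → 6.4 kcal/mol.
tBu at 300° (staggered): CN(120°)/CH3(60°) gauche 0.6; F(240°)/tBu(300°) gauche 0.9 → 1.5 kcal/mol.
The maximum (6.4 kcal/mol) occurs with tBu at 240°.

240°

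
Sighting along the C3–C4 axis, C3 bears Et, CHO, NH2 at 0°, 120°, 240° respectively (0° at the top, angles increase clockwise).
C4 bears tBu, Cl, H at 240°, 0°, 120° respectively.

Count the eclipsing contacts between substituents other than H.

2

Non-H eclipsing pairs: Et(0°)/Cl(0°); NH2(240°)/tBu(240°) — 2 interactions.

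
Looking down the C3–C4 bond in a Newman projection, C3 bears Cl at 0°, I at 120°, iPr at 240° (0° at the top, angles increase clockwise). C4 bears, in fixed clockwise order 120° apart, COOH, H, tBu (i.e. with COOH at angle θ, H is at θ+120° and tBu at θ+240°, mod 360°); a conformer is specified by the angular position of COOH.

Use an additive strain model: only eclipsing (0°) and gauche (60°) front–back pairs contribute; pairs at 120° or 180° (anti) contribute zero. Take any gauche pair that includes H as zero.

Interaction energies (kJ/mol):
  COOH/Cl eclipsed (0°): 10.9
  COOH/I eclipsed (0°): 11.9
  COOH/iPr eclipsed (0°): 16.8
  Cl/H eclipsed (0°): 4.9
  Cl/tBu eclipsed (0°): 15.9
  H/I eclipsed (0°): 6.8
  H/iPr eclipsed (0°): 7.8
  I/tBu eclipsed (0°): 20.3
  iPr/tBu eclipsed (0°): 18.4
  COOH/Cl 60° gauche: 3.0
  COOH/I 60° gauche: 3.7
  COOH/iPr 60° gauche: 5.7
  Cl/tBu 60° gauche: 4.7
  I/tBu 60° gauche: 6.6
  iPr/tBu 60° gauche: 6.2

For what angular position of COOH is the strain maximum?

240°

COOH at 0° is eclipsed. Cl at 0° is eclipsed with COOH at 0° (10.9); I at 120° is eclipsed with H at 120° (6.8); iPr at 240° is eclipsed with tBu at 240° (18.4). Total 36.1 kJ/mol.
COOH at 60° is staggered. Cl at 0° is gauche with COOH at 60° (3.0); Cl at 0° is gauche with tBu at 300° (4.7); I at 120° is gauche with COOH at 60° (3.7); iPr at 240° is gauche with tBu at 300° (6.2). Total 17.6 kJ/mol.
COOH at 120° is eclipsed. Cl at 0° is eclipsed with tBu at 0° (15.9); I at 120° is eclipsed with COOH at 120° (11.9); iPr at 240° is eclipsed with H at 240° (7.8). Total 35.6 kJ/mol.
COOH at 180° is staggered. Cl at 0° is gauche with tBu at 60° (4.7); I at 120° is gauche with COOH at 180° (3.7); I at 120° is gauche with tBu at 60° (6.6); iPr at 240° is gauche with COOH at 180° (5.7). Total 20.7 kJ/mol.
COOH at 240° is eclipsed. Cl at 0° is eclipsed with H at 0° (4.9); I at 120° is eclipsed with tBu at 120° (20.3); iPr at 240° is eclipsed with COOH at 240° (16.8). Total 42.0 kJ/mol.
COOH at 300° is staggered. Cl at 0° is gauche with COOH at 300° (3.0); I at 120° is gauche with tBu at 180° (6.6); iPr at 240° is gauche with COOH at 300° (5.7); iPr at 240° is gauche with tBu at 180° (6.2). Total 21.5 kJ/mol.
The maximum (42.0 kJ/mol) occurs with COOH at 240°.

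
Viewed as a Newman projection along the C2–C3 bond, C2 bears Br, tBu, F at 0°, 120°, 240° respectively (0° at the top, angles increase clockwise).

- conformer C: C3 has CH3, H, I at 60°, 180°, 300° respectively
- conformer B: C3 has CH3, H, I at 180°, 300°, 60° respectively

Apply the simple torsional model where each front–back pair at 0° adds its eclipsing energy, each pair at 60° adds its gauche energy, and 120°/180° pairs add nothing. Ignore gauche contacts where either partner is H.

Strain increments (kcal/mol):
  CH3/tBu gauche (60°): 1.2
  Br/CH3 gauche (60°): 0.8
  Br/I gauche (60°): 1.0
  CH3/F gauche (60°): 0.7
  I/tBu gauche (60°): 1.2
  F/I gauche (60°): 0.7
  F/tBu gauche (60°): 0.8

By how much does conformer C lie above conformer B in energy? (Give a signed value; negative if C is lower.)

C (staggered): Br–CH3 gauche, Br–I gauche, tBu–CH3 gauche, F–I gauche; 0.8 + 1.0 + 1.2 + 0.7 = 3.7 kcal/mol.
B (staggered): Br–I gauche, tBu–CH3 gauche, tBu–I gauche, F–CH3 gauche; 1.0 + 1.2 + 1.2 + 0.7 = 4.1 kcal/mol.
E(C) − E(B) = 3.7 − 4.1 = -0.4 kcal/mol.

-0.4 kcal/mol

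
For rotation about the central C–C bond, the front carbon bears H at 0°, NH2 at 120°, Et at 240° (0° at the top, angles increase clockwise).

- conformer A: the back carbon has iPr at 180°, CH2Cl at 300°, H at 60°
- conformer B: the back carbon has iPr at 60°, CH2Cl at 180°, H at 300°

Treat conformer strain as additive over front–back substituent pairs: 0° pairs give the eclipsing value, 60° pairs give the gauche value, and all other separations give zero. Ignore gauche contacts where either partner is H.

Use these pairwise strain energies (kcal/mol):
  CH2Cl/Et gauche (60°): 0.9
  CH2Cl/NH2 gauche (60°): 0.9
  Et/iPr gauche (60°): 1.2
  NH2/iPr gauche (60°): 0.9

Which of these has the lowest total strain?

A is staggered. NH2 at 120° is gauche with iPr at 180° (0.9); Et at 240° is gauche with iPr at 180° (1.2); Et at 240° is gauche with CH2Cl at 300° (0.9). Total 3.0 kcal/mol.
B is staggered. NH2 at 120° is gauche with iPr at 60° (0.9); NH2 at 120° is gauche with CH2Cl at 180° (0.9); Et at 240° is gauche with CH2Cl at 180° (0.9). Total 2.7 kcal/mol.
B has the lowest total (2.7 kcal/mol).

B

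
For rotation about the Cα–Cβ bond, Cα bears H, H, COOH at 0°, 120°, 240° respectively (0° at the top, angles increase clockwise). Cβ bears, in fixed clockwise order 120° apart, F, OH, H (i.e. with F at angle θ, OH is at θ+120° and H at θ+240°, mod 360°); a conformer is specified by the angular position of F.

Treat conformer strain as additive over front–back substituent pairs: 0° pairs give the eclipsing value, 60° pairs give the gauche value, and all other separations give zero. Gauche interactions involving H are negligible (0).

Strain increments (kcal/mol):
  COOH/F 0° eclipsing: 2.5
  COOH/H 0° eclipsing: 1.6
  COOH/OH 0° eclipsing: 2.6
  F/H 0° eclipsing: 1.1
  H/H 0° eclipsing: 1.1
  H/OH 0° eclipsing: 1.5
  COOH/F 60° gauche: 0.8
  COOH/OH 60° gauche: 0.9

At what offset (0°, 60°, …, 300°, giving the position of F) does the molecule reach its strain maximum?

F at 0° (eclipsed): H(0°)/F(0°) eclipsed 1.1; H(120°)/OH(120°) eclipsed 1.5; COOH(240°)/H(240°) eclipsed 1.6 → 4.2 kcal/mol.
F at 60° (staggered): COOH(240°)/OH(180°) gauche 0.9 → 0.9 kcal/mol.
F at 120° (eclipsed): H(0°)/H(0°) eclipsed 1.1; H(120°)/F(120°) eclipsed 1.1; COOH(240°)/OH(240°) eclipsed 2.6 → 4.8 kcal/mol.
F at 180° (staggered): COOH(240°)/F(180°) gauche 0.8; COOH(240°)/OH(300°) gauche 0.9 → 1.7 kcal/mol.
F at 240° (eclipsed): H(0°)/OH(0°) eclipsed 1.5; H(120°)/H(120°) eclipsed 1.1; COOH(240°)/F(240°) eclipsed 2.5 → 5.1 kcal/mol.
F at 300° (staggered): COOH(240°)/F(300°) gauche 0.8 → 0.8 kcal/mol.
The maximum (5.1 kcal/mol) occurs with F at 240°.

240°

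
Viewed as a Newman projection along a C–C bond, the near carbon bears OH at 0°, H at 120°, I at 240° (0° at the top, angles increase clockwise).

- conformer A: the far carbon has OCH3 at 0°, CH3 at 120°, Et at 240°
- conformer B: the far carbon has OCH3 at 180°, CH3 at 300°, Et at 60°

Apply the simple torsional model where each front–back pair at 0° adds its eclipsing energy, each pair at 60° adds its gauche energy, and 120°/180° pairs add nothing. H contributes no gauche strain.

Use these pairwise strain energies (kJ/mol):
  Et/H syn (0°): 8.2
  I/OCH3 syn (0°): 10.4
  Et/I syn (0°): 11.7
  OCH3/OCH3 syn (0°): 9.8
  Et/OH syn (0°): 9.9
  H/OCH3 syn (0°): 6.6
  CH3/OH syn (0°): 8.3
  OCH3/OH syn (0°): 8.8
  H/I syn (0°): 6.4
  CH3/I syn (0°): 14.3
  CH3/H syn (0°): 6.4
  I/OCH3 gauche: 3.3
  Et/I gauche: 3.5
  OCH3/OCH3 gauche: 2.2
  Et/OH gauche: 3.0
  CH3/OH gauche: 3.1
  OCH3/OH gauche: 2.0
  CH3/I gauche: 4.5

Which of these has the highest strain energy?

A (eclipsed): OH(0°)/OCH3(0°) eclipsed 8.8; H(120°)/CH3(120°) eclipsed 6.4; I(240°)/Et(240°) eclipsed 11.7 → 26.9 kJ/mol.
B (staggered): OH(0°)/CH3(300°) gauche 3.1; OH(0°)/Et(60°) gauche 3.0; I(240°)/OCH3(180°) gauche 3.3; I(240°)/CH3(300°) gauche 4.5 → 13.9 kJ/mol.
A has the highest total (26.9 kJ/mol).

A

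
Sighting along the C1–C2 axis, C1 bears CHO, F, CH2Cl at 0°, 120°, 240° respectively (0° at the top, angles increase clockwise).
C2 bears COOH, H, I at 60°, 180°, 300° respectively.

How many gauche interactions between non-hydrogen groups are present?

4

Non-H gauche pairs: CHO(0°)/COOH(60°); CHO(0°)/I(300°); F(120°)/COOH(60°); CH2Cl(240°)/I(300°) — 4 interactions.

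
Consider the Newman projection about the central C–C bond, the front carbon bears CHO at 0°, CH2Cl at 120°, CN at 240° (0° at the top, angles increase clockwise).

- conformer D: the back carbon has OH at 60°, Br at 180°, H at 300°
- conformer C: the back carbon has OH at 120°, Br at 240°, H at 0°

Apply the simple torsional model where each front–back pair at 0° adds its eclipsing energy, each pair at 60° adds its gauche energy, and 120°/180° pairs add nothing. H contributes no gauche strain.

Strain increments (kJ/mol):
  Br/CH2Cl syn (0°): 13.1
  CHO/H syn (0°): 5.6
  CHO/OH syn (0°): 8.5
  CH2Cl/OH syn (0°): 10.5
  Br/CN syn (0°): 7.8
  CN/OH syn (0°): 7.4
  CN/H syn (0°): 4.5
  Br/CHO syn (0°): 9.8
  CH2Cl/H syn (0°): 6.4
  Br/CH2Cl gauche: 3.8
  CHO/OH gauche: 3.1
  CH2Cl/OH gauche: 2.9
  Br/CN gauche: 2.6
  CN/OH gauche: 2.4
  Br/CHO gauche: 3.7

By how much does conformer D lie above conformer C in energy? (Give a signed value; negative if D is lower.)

D (staggered): CHO(0°)/OH(60°) gauche 3.1; CH2Cl(120°)/OH(60°) gauche 2.9; CH2Cl(120°)/Br(180°) gauche 3.8; CN(240°)/Br(180°) gauche 2.6 → 12.4 kJ/mol.
C (eclipsed): CHO(0°)/H(0°) eclipsed 5.6; CH2Cl(120°)/OH(120°) eclipsed 10.5; CN(240°)/Br(240°) eclipsed 7.8 → 23.9 kJ/mol.
E(D) − E(C) = 12.4 − 23.9 = -11.5 kJ/mol.

-11.5 kJ/mol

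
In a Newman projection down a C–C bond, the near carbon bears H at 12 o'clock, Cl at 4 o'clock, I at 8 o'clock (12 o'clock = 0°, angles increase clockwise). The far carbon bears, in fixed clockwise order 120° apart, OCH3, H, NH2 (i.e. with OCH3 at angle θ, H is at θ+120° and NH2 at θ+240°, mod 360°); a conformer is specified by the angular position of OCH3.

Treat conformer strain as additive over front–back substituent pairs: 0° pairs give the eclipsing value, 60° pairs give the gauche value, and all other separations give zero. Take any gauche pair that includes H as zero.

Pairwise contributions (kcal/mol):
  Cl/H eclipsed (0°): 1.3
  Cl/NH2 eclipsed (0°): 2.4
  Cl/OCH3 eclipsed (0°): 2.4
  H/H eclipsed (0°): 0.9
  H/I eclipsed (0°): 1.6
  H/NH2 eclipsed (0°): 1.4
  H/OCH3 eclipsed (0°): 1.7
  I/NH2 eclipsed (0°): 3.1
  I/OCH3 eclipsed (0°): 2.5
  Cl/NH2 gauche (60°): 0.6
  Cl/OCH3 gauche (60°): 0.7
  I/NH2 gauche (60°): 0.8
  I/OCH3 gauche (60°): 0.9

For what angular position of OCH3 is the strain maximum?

0°

OCH3 at 0° (eclipsed): H–OCH3 eclipsed, Cl–H eclipsed, I–NH2 eclipsed; 1.7 + 1.3 + 3.1 = 6.1 kcal/mol.
OCH3 at 60° (staggered): Cl–OCH3 gauche, I–NH2 gauche; 0.7 + 0.8 = 1.5 kcal/mol.
OCH3 at 120° (eclipsed): H–NH2 eclipsed, Cl–OCH3 eclipsed, I–H eclipsed; 1.4 + 2.4 + 1.6 = 5.4 kcal/mol.
OCH3 at 180° (staggered): Cl–OCH3 gauche, Cl–NH2 gauche, I–OCH3 gauche; 0.7 + 0.6 + 0.9 = 2.2 kcal/mol.
OCH3 at 240° (eclipsed): H–H eclipsed, Cl–NH2 eclipsed, I–OCH3 eclipsed; 0.9 + 2.4 + 2.5 = 5.8 kcal/mol.
OCH3 at 300° (staggered): Cl–NH2 gauche, I–OCH3 gauche, I–NH2 gauche; 0.6 + 0.9 + 0.8 = 2.3 kcal/mol.
The maximum (6.1 kcal/mol) occurs with OCH3 at 0°.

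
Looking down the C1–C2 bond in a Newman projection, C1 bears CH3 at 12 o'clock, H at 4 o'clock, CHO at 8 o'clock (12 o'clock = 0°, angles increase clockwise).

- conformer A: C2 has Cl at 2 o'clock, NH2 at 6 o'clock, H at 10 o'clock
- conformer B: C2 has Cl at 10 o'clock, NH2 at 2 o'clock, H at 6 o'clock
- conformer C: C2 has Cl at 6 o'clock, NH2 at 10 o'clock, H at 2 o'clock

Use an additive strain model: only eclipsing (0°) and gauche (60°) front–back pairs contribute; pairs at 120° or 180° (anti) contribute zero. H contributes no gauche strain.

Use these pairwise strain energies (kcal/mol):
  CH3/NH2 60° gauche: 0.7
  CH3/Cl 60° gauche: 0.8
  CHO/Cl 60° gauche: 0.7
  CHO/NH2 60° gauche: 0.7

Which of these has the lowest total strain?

A is staggered. CH3 at 0° is gauche with Cl at 60° (0.8); CHO at 240° is gauche with NH2 at 180° (0.7). Total 1.5 kcal/mol.
B is staggered. CH3 at 0° is gauche with Cl at 300° (0.8); CH3 at 0° is gauche with NH2 at 60° (0.7); CHO at 240° is gauche with Cl at 300° (0.7). Total 2.2 kcal/mol.
C is staggered. CH3 at 0° is gauche with NH2 at 300° (0.7); CHO at 240° is gauche with Cl at 180° (0.7); CHO at 240° is gauche with NH2 at 300° (0.7). Total 2.1 kcal/mol.
A has the lowest total (1.5 kcal/mol).

A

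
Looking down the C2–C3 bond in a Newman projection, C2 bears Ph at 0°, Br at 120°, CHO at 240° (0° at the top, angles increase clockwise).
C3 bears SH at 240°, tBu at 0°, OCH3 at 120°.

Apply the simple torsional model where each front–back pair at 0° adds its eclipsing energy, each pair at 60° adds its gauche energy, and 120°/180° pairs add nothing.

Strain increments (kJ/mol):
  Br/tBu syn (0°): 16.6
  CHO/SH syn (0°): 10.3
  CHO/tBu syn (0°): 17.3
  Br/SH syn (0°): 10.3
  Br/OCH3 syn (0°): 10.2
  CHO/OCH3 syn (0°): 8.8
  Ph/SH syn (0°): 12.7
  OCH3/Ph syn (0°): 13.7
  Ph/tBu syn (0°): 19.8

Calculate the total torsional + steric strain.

This conformer (eclipsed): Ph–tBu eclipsed, Br–OCH3 eclipsed, CHO–SH eclipsed; 19.8 + 10.2 + 10.3 = 40.3 kJ/mol.

40.3 kJ/mol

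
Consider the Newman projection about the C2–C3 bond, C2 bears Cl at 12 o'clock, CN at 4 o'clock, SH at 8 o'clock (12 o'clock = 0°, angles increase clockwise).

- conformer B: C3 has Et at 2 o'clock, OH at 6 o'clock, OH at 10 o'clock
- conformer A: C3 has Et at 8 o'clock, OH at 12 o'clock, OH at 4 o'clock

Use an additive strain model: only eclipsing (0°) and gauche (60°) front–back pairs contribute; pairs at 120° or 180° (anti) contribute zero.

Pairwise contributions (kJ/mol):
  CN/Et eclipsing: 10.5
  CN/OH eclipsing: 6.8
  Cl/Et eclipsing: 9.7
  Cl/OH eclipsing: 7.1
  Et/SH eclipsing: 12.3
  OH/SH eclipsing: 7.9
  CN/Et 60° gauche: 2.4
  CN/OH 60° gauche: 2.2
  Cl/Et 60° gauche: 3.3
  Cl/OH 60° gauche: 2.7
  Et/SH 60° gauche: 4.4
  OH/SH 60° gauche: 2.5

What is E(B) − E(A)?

B (staggered): Cl(0°)/Et(60°) gauche 3.3; Cl(0°)/OH(300°) gauche 2.7; CN(120°)/Et(60°) gauche 2.4; CN(120°)/OH(180°) gauche 2.2; SH(240°)/OH(180°) gauche 2.5; SH(240°)/OH(300°) gauche 2.5 → 15.6 kJ/mol.
A (eclipsed): Cl(0°)/OH(0°) eclipsed 7.1; CN(120°)/OH(120°) eclipsed 6.8; SH(240°)/Et(240°) eclipsed 12.3 → 26.2 kJ/mol.
E(B) − E(A) = 15.6 − 26.2 = -10.6 kJ/mol.

-10.6 kJ/mol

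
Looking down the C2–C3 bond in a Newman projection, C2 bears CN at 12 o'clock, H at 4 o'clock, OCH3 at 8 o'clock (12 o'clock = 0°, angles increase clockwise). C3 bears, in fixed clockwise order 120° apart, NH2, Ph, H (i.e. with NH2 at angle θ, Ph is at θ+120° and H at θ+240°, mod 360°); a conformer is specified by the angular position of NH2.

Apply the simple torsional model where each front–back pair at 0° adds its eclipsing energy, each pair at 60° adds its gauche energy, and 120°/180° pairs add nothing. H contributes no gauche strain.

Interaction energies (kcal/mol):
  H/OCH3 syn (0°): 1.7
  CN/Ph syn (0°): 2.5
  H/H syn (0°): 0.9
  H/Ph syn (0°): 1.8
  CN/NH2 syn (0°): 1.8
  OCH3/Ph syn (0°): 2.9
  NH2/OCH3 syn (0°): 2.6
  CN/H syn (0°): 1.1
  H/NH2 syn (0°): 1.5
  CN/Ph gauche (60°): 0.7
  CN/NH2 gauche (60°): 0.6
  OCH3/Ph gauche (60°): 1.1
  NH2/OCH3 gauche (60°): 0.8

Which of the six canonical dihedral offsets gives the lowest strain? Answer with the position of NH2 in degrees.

60°

NH2 at 0° is eclipsed. CN at 0° is eclipsed with NH2 at 0° (1.8); H at 120° is eclipsed with Ph at 120° (1.8); OCH3 at 240° is eclipsed with H at 240° (1.7). Total 5.3 kcal/mol.
NH2 at 60° is staggered. CN at 0° is gauche with NH2 at 60° (0.6); OCH3 at 240° is gauche with Ph at 180° (1.1). Total 1.7 kcal/mol.
NH2 at 120° is eclipsed. CN at 0° is eclipsed with H at 0° (1.1); H at 120° is eclipsed with NH2 at 120° (1.5); OCH3 at 240° is eclipsed with Ph at 240° (2.9). Total 5.5 kcal/mol.
NH2 at 180° is staggered. CN at 0° is gauche with Ph at 300° (0.7); OCH3 at 240° is gauche with NH2 at 180° (0.8); OCH3 at 240° is gauche with Ph at 300° (1.1). Total 2.6 kcal/mol.
NH2 at 240° is eclipsed. CN at 0° is eclipsed with Ph at 0° (2.5); H at 120° is eclipsed with H at 120° (0.9); OCH3 at 240° is eclipsed with NH2 at 240° (2.6). Total 6.0 kcal/mol.
NH2 at 300° is staggered. CN at 0° is gauche with NH2 at 300° (0.6); CN at 0° is gauche with Ph at 60° (0.7); OCH3 at 240° is gauche with NH2 at 300° (0.8). Total 2.1 kcal/mol.
The minimum (1.7 kcal/mol) occurs with NH2 at 60°.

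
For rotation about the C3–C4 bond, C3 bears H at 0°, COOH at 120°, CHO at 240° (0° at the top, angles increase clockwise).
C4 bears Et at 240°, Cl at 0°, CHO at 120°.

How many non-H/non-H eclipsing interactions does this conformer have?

2

Non-H eclipsing pairs: COOH(120°)/CHO(120°); CHO(240°)/Et(240°) — 2 interactions.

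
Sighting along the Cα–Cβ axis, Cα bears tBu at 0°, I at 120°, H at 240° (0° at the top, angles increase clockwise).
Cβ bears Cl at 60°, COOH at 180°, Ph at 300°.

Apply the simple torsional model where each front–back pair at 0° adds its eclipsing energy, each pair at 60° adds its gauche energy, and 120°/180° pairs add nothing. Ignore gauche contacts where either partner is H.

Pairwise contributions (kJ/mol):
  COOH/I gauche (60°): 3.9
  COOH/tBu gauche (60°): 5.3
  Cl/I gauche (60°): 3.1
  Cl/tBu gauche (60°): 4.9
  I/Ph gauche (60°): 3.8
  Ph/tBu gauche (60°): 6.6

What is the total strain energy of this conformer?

This conformer (staggered): tBu–Cl gauche, tBu–Ph gauche, I–Cl gauche, I–COOH gauche; 4.9 + 6.6 + 3.1 + 3.9 = 18.5 kJ/mol.

18.5 kJ/mol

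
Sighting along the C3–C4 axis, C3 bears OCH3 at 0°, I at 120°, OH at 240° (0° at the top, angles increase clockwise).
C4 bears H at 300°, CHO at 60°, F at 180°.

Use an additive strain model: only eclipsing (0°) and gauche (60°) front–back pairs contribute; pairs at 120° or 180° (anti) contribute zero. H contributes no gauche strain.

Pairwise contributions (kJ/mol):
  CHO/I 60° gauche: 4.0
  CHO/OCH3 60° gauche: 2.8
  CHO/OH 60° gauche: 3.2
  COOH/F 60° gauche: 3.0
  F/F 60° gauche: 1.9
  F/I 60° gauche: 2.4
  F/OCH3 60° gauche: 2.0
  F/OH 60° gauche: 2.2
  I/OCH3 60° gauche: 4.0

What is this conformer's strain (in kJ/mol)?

This conformer (staggered): OCH3(0°)/CHO(60°) gauche 2.8; I(120°)/CHO(60°) gauche 4.0; I(120°)/F(180°) gauche 2.4; OH(240°)/F(180°) gauche 2.2 → 11.4 kJ/mol.

11.4 kJ/mol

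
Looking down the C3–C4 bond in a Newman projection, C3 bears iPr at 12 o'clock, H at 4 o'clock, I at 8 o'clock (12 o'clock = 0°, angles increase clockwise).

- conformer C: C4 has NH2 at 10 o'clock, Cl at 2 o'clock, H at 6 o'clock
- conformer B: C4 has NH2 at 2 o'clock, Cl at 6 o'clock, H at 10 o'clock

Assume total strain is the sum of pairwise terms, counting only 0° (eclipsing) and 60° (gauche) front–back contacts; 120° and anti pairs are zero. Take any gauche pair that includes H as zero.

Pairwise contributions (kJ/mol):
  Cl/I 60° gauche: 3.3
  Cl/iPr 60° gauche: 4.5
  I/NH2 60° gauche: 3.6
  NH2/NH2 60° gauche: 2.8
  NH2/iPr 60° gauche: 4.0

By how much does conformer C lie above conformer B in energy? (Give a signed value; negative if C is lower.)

+4.8 kJ/mol

C (staggered): iPr(0°)/NH2(300°) gauche 4.0; iPr(0°)/Cl(60°) gauche 4.5; I(240°)/NH2(300°) gauche 3.6 → 12.1 kJ/mol.
B (staggered): iPr(0°)/NH2(60°) gauche 4.0; I(240°)/Cl(180°) gauche 3.3 → 7.3 kJ/mol.
E(C) − E(B) = 12.1 − 7.3 = +4.8 kJ/mol.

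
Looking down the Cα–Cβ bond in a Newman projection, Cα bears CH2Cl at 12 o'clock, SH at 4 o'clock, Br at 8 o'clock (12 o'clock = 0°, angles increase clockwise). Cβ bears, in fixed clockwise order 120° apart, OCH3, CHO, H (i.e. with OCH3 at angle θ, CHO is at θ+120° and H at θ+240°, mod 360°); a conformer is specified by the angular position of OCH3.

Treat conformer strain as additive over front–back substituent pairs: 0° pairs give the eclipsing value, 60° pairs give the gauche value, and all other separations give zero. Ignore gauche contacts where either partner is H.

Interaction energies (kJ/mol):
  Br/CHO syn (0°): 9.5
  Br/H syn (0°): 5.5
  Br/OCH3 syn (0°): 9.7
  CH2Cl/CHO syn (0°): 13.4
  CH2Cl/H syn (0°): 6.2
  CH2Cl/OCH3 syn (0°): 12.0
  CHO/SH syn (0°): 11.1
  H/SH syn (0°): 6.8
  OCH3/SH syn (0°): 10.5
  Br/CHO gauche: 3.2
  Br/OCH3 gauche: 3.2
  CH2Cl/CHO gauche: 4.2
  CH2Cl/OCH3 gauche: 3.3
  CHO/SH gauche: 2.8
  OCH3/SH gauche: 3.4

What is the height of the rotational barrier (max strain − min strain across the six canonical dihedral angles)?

17.2 kJ/mol

OCH3 at 0° (eclipsed): CH2Cl–OCH3 eclipsed, SH–CHO eclipsed, Br–H eclipsed; 12.0 + 11.1 + 5.5 = 28.6 kJ/mol.
OCH3 at 60° (staggered): CH2Cl–OCH3 gauche, SH–OCH3 gauche, SH–CHO gauche, Br–CHO gauche; 3.3 + 3.4 + 2.8 + 3.2 = 12.7 kJ/mol.
OCH3 at 120° (eclipsed): CH2Cl–H eclipsed, SH–OCH3 eclipsed, Br–CHO eclipsed; 6.2 + 10.5 + 9.5 = 26.2 kJ/mol.
OCH3 at 180° (staggered): CH2Cl–CHO gauche, SH–OCH3 gauche, Br–OCH3 gauche, Br–CHO gauche; 4.2 + 3.4 + 3.2 + 3.2 = 14.0 kJ/mol.
OCH3 at 240° (eclipsed): CH2Cl–CHO eclipsed, SH–H eclipsed, Br–OCH3 eclipsed; 13.4 + 6.8 + 9.7 = 29.9 kJ/mol.
OCH3 at 300° (staggered): CH2Cl–OCH3 gauche, CH2Cl–CHO gauche, SH–CHO gauche, Br–OCH3 gauche; 3.3 + 4.2 + 2.8 + 3.2 = 13.5 kJ/mol.
Max at 240° (29.9 kJ/mol), min at 60° (12.7 kJ/mol); barrier = 17.2 kJ/mol.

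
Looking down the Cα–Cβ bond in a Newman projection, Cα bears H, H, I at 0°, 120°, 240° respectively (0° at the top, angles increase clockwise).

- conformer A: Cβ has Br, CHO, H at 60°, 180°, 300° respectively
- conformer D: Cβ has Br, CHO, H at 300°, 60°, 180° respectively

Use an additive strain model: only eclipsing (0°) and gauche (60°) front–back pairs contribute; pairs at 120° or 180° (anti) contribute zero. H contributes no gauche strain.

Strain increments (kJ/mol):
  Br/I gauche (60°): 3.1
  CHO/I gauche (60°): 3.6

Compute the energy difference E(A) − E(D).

A (staggered): I–CHO gauche; 3.6 = 3.6 kJ/mol.
D (staggered): I–Br gauche; 3.1 = 3.1 kJ/mol.
E(A) − E(D) = 3.6 − 3.1 = +0.5 kJ/mol.

+0.5 kJ/mol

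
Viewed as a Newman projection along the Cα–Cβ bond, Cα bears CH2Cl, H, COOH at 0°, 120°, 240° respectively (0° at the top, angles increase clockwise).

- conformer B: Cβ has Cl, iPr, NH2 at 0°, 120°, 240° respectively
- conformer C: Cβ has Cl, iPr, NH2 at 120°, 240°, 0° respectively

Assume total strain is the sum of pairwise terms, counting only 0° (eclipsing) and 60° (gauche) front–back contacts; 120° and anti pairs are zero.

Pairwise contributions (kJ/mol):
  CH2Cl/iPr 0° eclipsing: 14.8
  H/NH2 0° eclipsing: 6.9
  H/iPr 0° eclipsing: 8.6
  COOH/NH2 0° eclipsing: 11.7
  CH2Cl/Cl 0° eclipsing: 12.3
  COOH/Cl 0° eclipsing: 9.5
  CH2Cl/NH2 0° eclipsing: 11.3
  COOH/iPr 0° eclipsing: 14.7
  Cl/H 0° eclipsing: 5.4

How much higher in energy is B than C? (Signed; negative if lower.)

+1.2 kJ/mol

B (eclipsed): CH2Cl–Cl eclipsed, H–iPr eclipsed, COOH–NH2 eclipsed; 12.3 + 8.6 + 11.7 = 32.6 kJ/mol.
C (eclipsed): CH2Cl–NH2 eclipsed, H–Cl eclipsed, COOH–iPr eclipsed; 11.3 + 5.4 + 14.7 = 31.4 kJ/mol.
E(B) − E(C) = 32.6 − 31.4 = +1.2 kJ/mol.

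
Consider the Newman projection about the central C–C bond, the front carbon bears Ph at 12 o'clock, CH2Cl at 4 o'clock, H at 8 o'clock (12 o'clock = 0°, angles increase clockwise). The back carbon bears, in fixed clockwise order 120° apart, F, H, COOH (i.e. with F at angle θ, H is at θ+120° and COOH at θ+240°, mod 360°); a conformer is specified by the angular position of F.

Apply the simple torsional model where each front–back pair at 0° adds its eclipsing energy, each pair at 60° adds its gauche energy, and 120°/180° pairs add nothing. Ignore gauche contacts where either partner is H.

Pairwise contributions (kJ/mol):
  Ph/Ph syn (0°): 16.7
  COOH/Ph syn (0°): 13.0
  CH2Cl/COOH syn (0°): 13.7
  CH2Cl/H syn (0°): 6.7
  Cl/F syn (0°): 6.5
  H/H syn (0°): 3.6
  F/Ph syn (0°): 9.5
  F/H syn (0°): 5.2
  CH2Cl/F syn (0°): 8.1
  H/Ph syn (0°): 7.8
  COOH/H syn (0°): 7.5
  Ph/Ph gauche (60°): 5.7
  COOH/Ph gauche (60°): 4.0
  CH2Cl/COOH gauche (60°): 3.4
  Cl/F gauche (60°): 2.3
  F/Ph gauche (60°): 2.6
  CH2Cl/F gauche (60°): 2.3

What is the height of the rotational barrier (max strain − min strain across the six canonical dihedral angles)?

F at 0° (eclipsed): Ph(0°)/F(0°) eclipsed 9.5; CH2Cl(120°)/H(120°) eclipsed 6.7; H(240°)/COOH(240°) eclipsed 7.5 → 23.7 kJ/mol.
F at 60° (staggered): Ph(0°)/F(60°) gauche 2.6; Ph(0°)/COOH(300°) gauche 4.0; CH2Cl(120°)/F(60°) gauche 2.3 → 8.9 kJ/mol.
F at 120° (eclipsed): Ph(0°)/COOH(0°) eclipsed 13.0; CH2Cl(120°)/F(120°) eclipsed 8.1; H(240°)/H(240°) eclipsed 3.6 → 24.7 kJ/mol.
F at 180° (staggered): Ph(0°)/COOH(60°) gauche 4.0; CH2Cl(120°)/F(180°) gauche 2.3; CH2Cl(120°)/COOH(60°) gauche 3.4 → 9.7 kJ/mol.
F at 240° (eclipsed): Ph(0°)/H(0°) eclipsed 7.8; CH2Cl(120°)/COOH(120°) eclipsed 13.7; H(240°)/F(240°) eclipsed 5.2 → 26.7 kJ/mol.
F at 300° (staggered): Ph(0°)/F(300°) gauche 2.6; CH2Cl(120°)/COOH(180°) gauche 3.4 → 6.0 kJ/mol.
Max at 240° (26.7 kJ/mol), min at 300° (6.0 kJ/mol); barrier = 20.7 kJ/mol.

20.7 kJ/mol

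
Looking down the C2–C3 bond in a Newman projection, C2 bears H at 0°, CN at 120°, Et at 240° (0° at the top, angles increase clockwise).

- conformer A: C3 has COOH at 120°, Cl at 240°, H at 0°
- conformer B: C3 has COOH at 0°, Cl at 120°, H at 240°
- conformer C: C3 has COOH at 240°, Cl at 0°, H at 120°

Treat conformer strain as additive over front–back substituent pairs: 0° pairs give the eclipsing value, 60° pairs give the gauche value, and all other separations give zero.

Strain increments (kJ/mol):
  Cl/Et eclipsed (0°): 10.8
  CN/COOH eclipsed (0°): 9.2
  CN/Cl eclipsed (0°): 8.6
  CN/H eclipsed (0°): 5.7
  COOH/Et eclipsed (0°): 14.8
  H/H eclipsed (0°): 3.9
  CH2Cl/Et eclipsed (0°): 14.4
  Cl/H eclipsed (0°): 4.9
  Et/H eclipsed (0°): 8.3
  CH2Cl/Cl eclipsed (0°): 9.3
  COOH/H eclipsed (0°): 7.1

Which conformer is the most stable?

A

A (eclipsed): H(0°)/H(0°) eclipsed 3.9; CN(120°)/COOH(120°) eclipsed 9.2; Et(240°)/Cl(240°) eclipsed 10.8 → 23.9 kJ/mol.
B (eclipsed): H(0°)/COOH(0°) eclipsed 7.1; CN(120°)/Cl(120°) eclipsed 8.6; Et(240°)/H(240°) eclipsed 8.3 → 24.0 kJ/mol.
C (eclipsed): H(0°)/Cl(0°) eclipsed 4.9; CN(120°)/H(120°) eclipsed 5.7; Et(240°)/COOH(240°) eclipsed 14.8 → 25.4 kJ/mol.
A has the lowest total (23.9 kJ/mol).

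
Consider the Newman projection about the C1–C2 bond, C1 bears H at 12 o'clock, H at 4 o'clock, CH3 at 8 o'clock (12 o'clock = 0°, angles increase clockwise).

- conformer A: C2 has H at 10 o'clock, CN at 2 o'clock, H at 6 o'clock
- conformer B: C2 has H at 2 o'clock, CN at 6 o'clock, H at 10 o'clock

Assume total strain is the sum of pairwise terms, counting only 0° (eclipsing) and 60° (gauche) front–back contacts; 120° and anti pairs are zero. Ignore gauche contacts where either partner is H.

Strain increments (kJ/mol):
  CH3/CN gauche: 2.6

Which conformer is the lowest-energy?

A

A (staggered): no non-H gauche contacts → 0.0 kJ/mol.
B (staggered): CH3–CN gauche; 2.6 = 2.6 kJ/mol.
A has the lowest total (0.0 kJ/mol).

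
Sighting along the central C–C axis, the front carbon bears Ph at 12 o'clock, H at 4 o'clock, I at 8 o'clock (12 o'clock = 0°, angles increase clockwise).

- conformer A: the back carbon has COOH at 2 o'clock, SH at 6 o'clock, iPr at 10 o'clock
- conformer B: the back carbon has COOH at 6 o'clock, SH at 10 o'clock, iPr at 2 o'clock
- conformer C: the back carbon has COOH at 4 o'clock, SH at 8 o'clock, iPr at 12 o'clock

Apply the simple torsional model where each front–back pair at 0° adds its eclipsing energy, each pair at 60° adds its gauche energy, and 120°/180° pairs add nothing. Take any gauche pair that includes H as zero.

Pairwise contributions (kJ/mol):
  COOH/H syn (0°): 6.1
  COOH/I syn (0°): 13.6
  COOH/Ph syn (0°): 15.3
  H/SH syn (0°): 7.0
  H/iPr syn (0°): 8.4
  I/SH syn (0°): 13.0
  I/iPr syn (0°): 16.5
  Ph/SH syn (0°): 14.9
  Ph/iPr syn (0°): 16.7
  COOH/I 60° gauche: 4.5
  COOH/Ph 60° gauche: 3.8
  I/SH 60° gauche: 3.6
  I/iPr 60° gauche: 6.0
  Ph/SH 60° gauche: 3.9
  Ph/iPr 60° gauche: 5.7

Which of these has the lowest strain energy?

B

A (staggered): Ph(0°)/COOH(60°) gauche 3.8; Ph(0°)/iPr(300°) gauche 5.7; I(240°)/SH(180°) gauche 3.6; I(240°)/iPr(300°) gauche 6.0 → 19.1 kJ/mol.
B (staggered): Ph(0°)/SH(300°) gauche 3.9; Ph(0°)/iPr(60°) gauche 5.7; I(240°)/COOH(180°) gauche 4.5; I(240°)/SH(300°) gauche 3.6 → 17.7 kJ/mol.
C (eclipsed): Ph(0°)/iPr(0°) eclipsed 16.7; H(120°)/COOH(120°) eclipsed 6.1; I(240°)/SH(240°) eclipsed 13.0 → 35.8 kJ/mol.
B has the lowest total (17.7 kJ/mol).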